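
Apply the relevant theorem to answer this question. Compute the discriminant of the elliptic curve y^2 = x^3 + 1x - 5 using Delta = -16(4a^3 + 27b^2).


Compute each component:
4a^3 = 4*1^3 = 4*1 = 4
27b^2 = 27*(-5)^2 = 27*25 = 675
4a^3 + 27b^2 = 4 + 675 = 679
Delta = -16*679 = -10864

-10864


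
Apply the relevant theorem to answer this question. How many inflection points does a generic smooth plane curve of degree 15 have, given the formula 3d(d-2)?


For a general smooth plane curve C of degree d, the inflection points are
the intersection of C with its Hessian curve, which has degree 3(d-2).
By Bezout, the total intersection number is d * 3(d-2) = 15 * 39 = 585.
For a general curve every flex is ordinary, so each contributes
multiplicity 1 to C·Hess(C), and the number of distinct inflection
points is 3d(d-2).
Inflection points = 3*15*(15-2) = 3*15*13 = 585

585


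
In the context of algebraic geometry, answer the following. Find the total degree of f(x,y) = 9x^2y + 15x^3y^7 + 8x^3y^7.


Examine each term for its total degree (sum of exponents).
  Term '9x^2y' has total degree 2+1 = 3.
  Term '15x^3y^7' has total degree 3+7 = 10.
  Term '8x^3y^7' has total degree 3+7 = 10.
The maximum total degree among all terms is 10.

10


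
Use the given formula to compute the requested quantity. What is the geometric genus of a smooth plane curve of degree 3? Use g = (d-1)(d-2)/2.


Using the genus formula for smooth plane curves:
g = (d-1)(d-2)/2
g = (3-1)(3-2)/2
g = 2*1/2
g = 2/2 = 1

1


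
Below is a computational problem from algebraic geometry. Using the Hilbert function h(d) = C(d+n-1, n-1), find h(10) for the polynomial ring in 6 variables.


The Hilbert function for the polynomial ring in 6 variables is:
h(d) = C(d+n-1, n-1)
h(10) = C(10+6-1, 6-1) = C(15, 5)
= 15! / (5! * 10!)
= 3003

3003


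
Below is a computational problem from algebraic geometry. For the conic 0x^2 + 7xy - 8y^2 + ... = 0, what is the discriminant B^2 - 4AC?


The discriminant of a conic Ax^2 + Bxy + Cy^2 + ... = 0 is B^2 - 4AC.
B^2 = 7^2 = 49
4AC = 4*0*(-8) = 0
Discriminant = 49 + 0 = 49

49


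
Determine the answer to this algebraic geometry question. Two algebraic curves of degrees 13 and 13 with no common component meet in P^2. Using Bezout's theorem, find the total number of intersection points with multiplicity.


Bezout's theorem states the intersection count equals the product of degrees.
Intersection count = 13 * 13 = 169

169


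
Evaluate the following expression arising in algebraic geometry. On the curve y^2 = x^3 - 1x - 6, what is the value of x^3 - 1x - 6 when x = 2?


Compute x^3 - 1x - 6 at x = 2:
x^3 = 2^3 = 8
(-1)*x = (-1)*2 = -2
Sum: 8 - 2 - 6 = 0

0


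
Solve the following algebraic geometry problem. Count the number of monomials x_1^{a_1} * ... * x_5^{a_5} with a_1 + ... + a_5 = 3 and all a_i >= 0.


The number of degree-3 monomials in 5 variables is C(d+n-1, n-1).
= C(3+5-1, 5-1) = C(7, 4)
= 35

35


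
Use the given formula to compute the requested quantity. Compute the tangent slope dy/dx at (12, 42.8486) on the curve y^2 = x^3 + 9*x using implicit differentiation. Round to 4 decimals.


Using implicit differentiation of y^2 = x^3 + 9*x:
2y * dy/dx = 3x^2 + 9
dy/dx = (3x^2 + 9)/(2y)
Numerator: 3*12^2 + 9 = 441
Denominator: 2*42.8486 = 85.6972
dy/dx = 441/85.6972 = 5.1460

5.1460


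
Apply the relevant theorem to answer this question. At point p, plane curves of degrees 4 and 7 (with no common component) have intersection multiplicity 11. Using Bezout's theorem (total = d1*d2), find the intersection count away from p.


By Bezout's theorem, the total intersection number is d1 * d2.
Total = 4 * 7 = 28
Intersection multiplicity at p = 11
Remaining intersections = 28 - 11 = 17

17


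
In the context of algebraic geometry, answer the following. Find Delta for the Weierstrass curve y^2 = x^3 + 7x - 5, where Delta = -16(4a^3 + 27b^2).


Compute each component:
4a^3 = 4*7^3 = 4*343 = 1372
27b^2 = 27*(-5)^2 = 27*25 = 675
4a^3 + 27b^2 = 1372 + 675 = 2047
Delta = -16*2047 = -32752

-32752


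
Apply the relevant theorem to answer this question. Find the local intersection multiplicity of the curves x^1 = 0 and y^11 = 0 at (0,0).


The intersection multiplicity of V(x^a) and V(y^b) at the origin is:
I(O; V(x^1), V(y^11)) = dim_k(k[x,y]/(x^1, y^11))
A basis for k[x,y]/(x^1, y^11) is the set of monomials x^i * y^j
where 0 <= i < 1 and 0 <= j < 11.
The number of such monomials is 1 * 11 = 11

11


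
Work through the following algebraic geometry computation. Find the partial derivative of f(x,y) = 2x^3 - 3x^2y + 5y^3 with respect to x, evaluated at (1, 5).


df/dx = 3*2*x^2 + 2*(-3)*x^1*y
At (1,5): 3*2*1^2 + 2*(-3)*1^1*5
= 6 - 30
= -24

-24


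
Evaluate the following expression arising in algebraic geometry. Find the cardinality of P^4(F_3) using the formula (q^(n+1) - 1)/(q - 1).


P^4(F_3) has (q^(n+1) - 1)/(q - 1) points.
= 3^4 + 3^3 + 3^2 + 3^1 + 3^0
= 81 + 27 + 9 + 3 + 1
= 121

121


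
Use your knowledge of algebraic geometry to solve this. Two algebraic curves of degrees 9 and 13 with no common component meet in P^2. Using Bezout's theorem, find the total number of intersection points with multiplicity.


Bezout's theorem states the intersection count equals the product of degrees.
Intersection count = 9 * 13 = 117

117


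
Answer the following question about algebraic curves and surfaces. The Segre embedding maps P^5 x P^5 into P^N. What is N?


The Segre embedding maps P^m x P^n into P^N via
all products of coordinates from each factor.
N = (m+1)(n+1) - 1
N = (5+1)(5+1) - 1
N = 6*6 - 1
N = 36 - 1 = 35

35


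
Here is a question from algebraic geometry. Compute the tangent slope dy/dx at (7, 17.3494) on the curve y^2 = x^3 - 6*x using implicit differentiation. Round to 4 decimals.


Using implicit differentiation of y^2 = x^3 - 6*x:
2y * dy/dx = 3x^2 - 6
dy/dx = (3x^2 - 6)/(2y)
Numerator: 3*7^2 - 6 = 141
Denominator: 2*17.3494 = 34.6988
dy/dx = 141/34.6988 = 4.0635

4.0635


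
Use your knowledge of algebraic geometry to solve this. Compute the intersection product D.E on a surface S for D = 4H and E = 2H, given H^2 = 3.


Using bilinearity of the intersection pairing on a surface S:
(aH).(bH) = ab * (H.H)
We have H^2 = 3.
D.E = (4H).(2H) = 4*2*3
= 8*3
= 24

24


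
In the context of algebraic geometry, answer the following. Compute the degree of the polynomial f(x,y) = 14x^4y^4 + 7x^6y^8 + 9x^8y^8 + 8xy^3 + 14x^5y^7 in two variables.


Examine each term for its total degree (sum of exponents).
  Term '14x^4y^4' has total degree 4+4 = 8.
  Term '7x^6y^8' has total degree 6+8 = 14.
  Term '9x^8y^8' has total degree 8+8 = 16.
  Term '8xy^3' has total degree 1+3 = 4.
  Term '14x^5y^7' has total degree 5+7 = 12.
The maximum total degree among all terms is 16.

16


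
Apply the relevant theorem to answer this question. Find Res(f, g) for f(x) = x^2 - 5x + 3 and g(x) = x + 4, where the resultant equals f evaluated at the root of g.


For Res(f, x - c), we evaluate f at x = c.
f(-4) = (-4)^2 - 5*(-4) + 3
= 16 + 20 + 3
= 36 + 3 = 39
Res(f, g) = 39

39


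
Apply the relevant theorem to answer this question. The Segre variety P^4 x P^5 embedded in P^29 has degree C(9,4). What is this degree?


The degree of the Segre variety P^4 x P^5 is C(m+n, m).
= C(9, 4)
= 126

126


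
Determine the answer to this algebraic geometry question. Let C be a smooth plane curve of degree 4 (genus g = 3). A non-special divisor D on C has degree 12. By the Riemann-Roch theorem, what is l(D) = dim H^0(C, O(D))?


First, compute the genus of a smooth plane curve of degree 4:
g = (d-1)(d-2)/2 = (4-1)(4-2)/2 = 3
For a non-special divisor D (i.e., h^1(D) = 0), Riemann-Roch gives:
l(D) = deg(D) - g + 1
Since deg(D) = 12 >= 2g - 1 = 5, D is non-special.
l(D) = 12 - 3 + 1 = 10

10


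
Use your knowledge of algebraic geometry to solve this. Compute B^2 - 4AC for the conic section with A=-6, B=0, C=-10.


The discriminant of a conic Ax^2 + Bxy + Cy^2 + ... = 0 is B^2 - 4AC.
B^2 = 0^2 = 0
4AC = 4*(-6)*(-10) = 240
Discriminant = 0 - 240 = -240

-240


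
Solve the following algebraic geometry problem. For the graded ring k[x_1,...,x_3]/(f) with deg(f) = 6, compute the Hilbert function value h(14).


For R = k[x_1,...,x_n]/(f) with f homogeneous of degree e:
The Hilbert series is (1 - t^e)/(1 - t)^n.
So h(d) = C(d+n-1, n-1) - C(d-e+n-1, n-1) for d >= e.
With n=3, e=6, d=14:
C(14+3-1, 3-1) = C(16, 2) = 120
C(14-6+3-1, 3-1) = C(10, 2) = 45
h(14) = 120 - 45 = 75

75


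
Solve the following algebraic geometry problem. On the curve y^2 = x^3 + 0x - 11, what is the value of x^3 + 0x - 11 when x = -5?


Compute x^3 + 0x - 11 at x = -5:
x^3 = (-5)^3 = -125
0*x = 0*(-5) = 0
Sum: -125 + 0 - 11 = -136

-136


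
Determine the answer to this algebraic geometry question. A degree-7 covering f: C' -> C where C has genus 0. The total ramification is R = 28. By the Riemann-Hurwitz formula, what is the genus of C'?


Riemann-Hurwitz formula: 2g' - 2 = d(2g - 2) + R
Given: d = 7, g = 0, R = 28
2g' - 2 = 7*(2*0 - 2) + 28
2g' - 2 = 7*(-2) + 28
2g' - 2 = -14 + 28 = 14
2g' = 16
g' = 8

8


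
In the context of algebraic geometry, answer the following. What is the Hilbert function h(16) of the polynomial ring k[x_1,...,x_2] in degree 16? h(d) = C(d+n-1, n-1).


The Hilbert function for the polynomial ring in 2 variables is:
h(d) = C(d+n-1, n-1)
h(16) = C(16+2-1, 2-1) = C(17, 1)
= 17! / (1! * 16!)
= 17

17


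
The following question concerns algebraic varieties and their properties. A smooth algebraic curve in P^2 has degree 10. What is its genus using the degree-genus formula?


Using the genus formula for smooth plane curves:
g = (d-1)(d-2)/2
g = (10-1)(10-2)/2
g = 9*8/2
g = 72/2 = 36

36


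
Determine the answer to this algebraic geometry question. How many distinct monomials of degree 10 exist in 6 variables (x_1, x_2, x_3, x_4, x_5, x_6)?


The number of degree-10 monomials in 6 variables is C(d+n-1, n-1).
= C(10+6-1, 6-1) = C(15, 5)
= 3003

3003


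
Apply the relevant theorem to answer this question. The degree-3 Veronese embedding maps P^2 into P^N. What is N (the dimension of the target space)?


The Veronese embedding v_d: P^n -> P^N maps each point to all
degree-d monomials in n+1 homogeneous coordinates.
N = C(n+d, d) - 1
N = C(2+3, 3) - 1
N = C(5, 3) - 1
C(5, 3) = 10
N = 10 - 1 = 9

9


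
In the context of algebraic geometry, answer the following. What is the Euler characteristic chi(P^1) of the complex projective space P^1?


The complex projective space P^1 has one cell in each even real dimension 0, 2, ..., 2.
The cohomology groups are H^{2k}(P^1) = Z for k = 0,...,1, and 0 otherwise.
Euler characteristic = sum of Betti numbers = 1 per even-dimensional cohomology group.
chi(P^1) = 1 + 1 = 2

2


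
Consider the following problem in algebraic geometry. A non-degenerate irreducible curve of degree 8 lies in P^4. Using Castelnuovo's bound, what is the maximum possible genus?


Castelnuovo's bound: write d - 1 = m(r-1) + epsilon with 0 <= epsilon < r-1.
d - 1 = 8 - 1 = 7
r - 1 = 4 - 1 = 3
7 = 2*3 + 1, so m = 2, epsilon = 1
pi(d, r) = m(m-1)(r-1)/2 + m*epsilon
= 2*1*3/2 + 2*1
= 6/2 + 2
= 3 + 2 = 5

5


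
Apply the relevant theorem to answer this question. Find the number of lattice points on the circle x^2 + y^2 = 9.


Systematically check integer values of x where x^2 <= 9.
For each valid x, check if 9 - x^2 is a perfect square.
x=0: 9 - 0 = 9, sqrt = 3 (valid)
x=3: 9 - 9 = 0, sqrt = 0 (valid)
Total integer solutions found: 4

4


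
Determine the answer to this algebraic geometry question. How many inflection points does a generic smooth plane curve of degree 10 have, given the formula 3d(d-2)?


For a general smooth plane curve C of degree d, the inflection points are
the intersection of C with its Hessian curve, which has degree 3(d-2).
By Bezout, the total intersection number is d * 3(d-2) = 10 * 24 = 240.
For a general curve every flex is ordinary, so each contributes
multiplicity 1 to C·Hess(C), and the number of distinct inflection
points is 3d(d-2).
Inflection points = 3*10*(10-2) = 3*10*8 = 240

240


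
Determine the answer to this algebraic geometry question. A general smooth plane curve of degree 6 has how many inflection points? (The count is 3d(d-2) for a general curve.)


For a general smooth plane curve C of degree d, the inflection points are
the intersection of C with its Hessian curve, which has degree 3(d-2).
By Bezout, the total intersection number is d * 3(d-2) = 6 * 12 = 72.
For a general curve every flex is ordinary, so each contributes
multiplicity 1 to C·Hess(C), and the number of distinct inflection
points is 3d(d-2).
Inflection points = 3*6*(6-2) = 3*6*4 = 72

72


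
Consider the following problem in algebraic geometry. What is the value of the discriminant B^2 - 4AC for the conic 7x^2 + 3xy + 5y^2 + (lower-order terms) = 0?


The discriminant of a conic Ax^2 + Bxy + Cy^2 + ... = 0 is B^2 - 4AC.
B^2 = 3^2 = 9
4AC = 4*7*5 = 140
Discriminant = 9 - 140 = -131

-131


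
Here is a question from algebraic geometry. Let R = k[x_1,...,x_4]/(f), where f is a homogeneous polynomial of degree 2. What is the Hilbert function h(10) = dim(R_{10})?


For R = k[x_1,...,x_n]/(f) with f homogeneous of degree e:
The Hilbert series is (1 - t^e)/(1 - t)^n.
So h(d) = C(d+n-1, n-1) - C(d-e+n-1, n-1) for d >= e.
With n=4, e=2, d=10:
C(10+4-1, 4-1) = C(13, 3) = 286
C(10-2+4-1, 4-1) = C(11, 3) = 165
h(10) = 286 - 165 = 121

121


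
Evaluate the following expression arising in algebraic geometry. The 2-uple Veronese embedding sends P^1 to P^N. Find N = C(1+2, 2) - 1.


The Veronese embedding v_d: P^n -> P^N maps each point to all
degree-d monomials in n+1 homogeneous coordinates.
N = C(n+d, d) - 1
N = C(1+2, 2) - 1
N = C(3, 2) - 1
C(3, 2) = 3
N = 3 - 1 = 2

2


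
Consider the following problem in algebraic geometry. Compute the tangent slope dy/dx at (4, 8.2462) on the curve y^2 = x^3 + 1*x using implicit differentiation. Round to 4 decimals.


Using implicit differentiation of y^2 = x^3 + 1*x:
2y * dy/dx = 3x^2 + 1
dy/dx = (3x^2 + 1)/(2y)
Numerator: 3*4^2 + 1 = 49
Denominator: 2*8.2462 = 16.4924
dy/dx = 49/16.4924 = 2.9711

2.9711


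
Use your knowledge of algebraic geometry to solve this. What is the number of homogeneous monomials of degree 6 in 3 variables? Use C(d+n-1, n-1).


The number of degree-6 monomials in 3 variables is C(d+n-1, n-1).
= C(6+3-1, 3-1) = C(8, 2)
= 28

28


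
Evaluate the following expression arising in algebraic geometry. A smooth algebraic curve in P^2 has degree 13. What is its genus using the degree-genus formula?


Using the genus formula for smooth plane curves:
g = (d-1)(d-2)/2
g = (13-1)(13-2)/2
g = 12*11/2
g = 132/2 = 66

66


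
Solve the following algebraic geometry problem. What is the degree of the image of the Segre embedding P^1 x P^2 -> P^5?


The degree of the Segre variety P^1 x P^2 is C(m+n, m).
= C(3, 1)
= 3

3


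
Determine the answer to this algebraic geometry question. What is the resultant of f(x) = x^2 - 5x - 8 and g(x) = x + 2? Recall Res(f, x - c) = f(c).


For Res(f, x - c), we evaluate f at x = c.
f(-2) = (-2)^2 - 5*(-2) - 8
= 4 + 10 - 8
= 14 - 8 = 6
Res(f, g) = 6

6


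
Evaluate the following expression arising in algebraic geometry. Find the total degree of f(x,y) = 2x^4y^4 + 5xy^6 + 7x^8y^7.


Examine each term for its total degree (sum of exponents).
  Term '2x^4y^4' has total degree 4+4 = 8.
  Term '5xy^6' has total degree 1+6 = 7.
  Term '7x^8y^7' has total degree 8+7 = 15.
The maximum total degree among all terms is 15.

15


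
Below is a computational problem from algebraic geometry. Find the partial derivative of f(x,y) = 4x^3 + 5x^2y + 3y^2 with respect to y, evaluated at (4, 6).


df/dy = 5*x^2 + 2*3*y^1
At (4,6): 5*4^2 + 2*3*6^1
= 80 + 36
= 116

116


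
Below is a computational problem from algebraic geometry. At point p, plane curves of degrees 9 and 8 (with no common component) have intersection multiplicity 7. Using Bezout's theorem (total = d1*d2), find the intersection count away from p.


By Bezout's theorem, the total intersection number is d1 * d2.
Total = 9 * 8 = 72
Intersection multiplicity at p = 7
Remaining intersections = 72 - 7 = 65

65


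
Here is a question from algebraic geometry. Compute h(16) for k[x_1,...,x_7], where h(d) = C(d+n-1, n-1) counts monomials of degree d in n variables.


The Hilbert function for the polynomial ring in 7 variables is:
h(d) = C(d+n-1, n-1)
h(16) = C(16+7-1, 7-1) = C(22, 6)
= 22! / (6! * 16!)
= 74613

74613


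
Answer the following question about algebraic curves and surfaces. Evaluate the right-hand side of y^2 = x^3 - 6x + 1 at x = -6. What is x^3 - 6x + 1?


Compute x^3 - 6x + 1 at x = -6:
x^3 = (-6)^3 = -216
(-6)*x = (-6)*(-6) = 36
Sum: -216 + 36 + 1 = -179

-179


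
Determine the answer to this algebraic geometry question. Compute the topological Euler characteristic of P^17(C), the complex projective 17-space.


The complex projective space P^17 has one cell in each even real dimension 0, 2, ..., 34.
The cohomology groups are H^{2k}(P^17) = Z for k = 0,...,17, and 0 otherwise.
Euler characteristic = sum of Betti numbers = 1 per even-dimensional cohomology group.
chi(P^17) = 17 + 1 = 18

18


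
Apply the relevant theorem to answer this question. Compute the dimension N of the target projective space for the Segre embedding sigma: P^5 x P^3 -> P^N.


The Segre embedding maps P^m x P^n into P^N via
all products of coordinates from each factor.
N = (m+1)(n+1) - 1
N = (5+1)(3+1) - 1
N = 6*4 - 1
N = 24 - 1 = 23

23


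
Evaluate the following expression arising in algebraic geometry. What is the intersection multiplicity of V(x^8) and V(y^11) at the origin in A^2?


The intersection multiplicity of V(x^a) and V(y^b) at the origin is:
I(O; V(x^8), V(y^11)) = dim_k(k[x,y]/(x^8, y^11))
A basis for k[x,y]/(x^8, y^11) is the set of monomials x^i * y^j
where 0 <= i < 8 and 0 <= j < 11.
The number of such monomials is 8 * 11 = 88

88


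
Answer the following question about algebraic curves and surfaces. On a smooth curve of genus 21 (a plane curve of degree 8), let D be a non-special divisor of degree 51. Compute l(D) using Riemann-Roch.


First, compute the genus of a smooth plane curve of degree 8:
g = (d-1)(d-2)/2 = (8-1)(8-2)/2 = 21
For a non-special divisor D (i.e., h^1(D) = 0), Riemann-Roch gives:
l(D) = deg(D) - g + 1
Since deg(D) = 51 >= 2g - 1 = 41, D is non-special.
l(D) = 51 - 21 + 1 = 31

31


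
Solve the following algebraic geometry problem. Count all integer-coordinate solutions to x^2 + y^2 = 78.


Systematically check integer values of x where x^2 <= 78.
For each valid x, check if 78 - x^2 is a perfect square.
Total integer solutions found: 0

0


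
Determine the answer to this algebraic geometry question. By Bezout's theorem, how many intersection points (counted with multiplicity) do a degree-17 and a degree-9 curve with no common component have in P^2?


Bezout's theorem states the intersection count equals the product of degrees.
Intersection count = 17 * 9 = 153

153


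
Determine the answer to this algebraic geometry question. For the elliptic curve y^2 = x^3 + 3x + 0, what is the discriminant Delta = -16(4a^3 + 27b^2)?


Compute each component:
4a^3 = 4*3^3 = 4*27 = 108
27b^2 = 27*0^2 = 27*0 = 0
4a^3 + 27b^2 = 108 + 0 = 108
Delta = -16*108 = -1728

-1728


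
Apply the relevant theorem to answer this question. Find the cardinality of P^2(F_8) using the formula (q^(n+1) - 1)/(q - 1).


P^2(F_8) has (q^(n+1) - 1)/(q - 1) points.
= 8^2 + 8^1 + 8^0
= 64 + 8 + 1
= 73

73


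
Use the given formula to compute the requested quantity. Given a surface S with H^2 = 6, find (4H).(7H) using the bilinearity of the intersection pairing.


Using bilinearity of the intersection pairing on a surface S:
(aH).(bH) = ab * (H.H)
We have H^2 = 6.
D.E = (4H).(7H) = 4*7*6
= 28*6
= 168

168


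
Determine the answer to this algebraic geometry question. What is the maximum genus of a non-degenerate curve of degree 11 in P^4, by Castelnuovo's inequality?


Castelnuovo's bound: write d - 1 = m(r-1) + epsilon with 0 <= epsilon < r-1.
d - 1 = 11 - 1 = 10
r - 1 = 4 - 1 = 3
10 = 3*3 + 1, so m = 3, epsilon = 1
pi(d, r) = m(m-1)(r-1)/2 + m*epsilon
= 3*2*3/2 + 3*1
= 18/2 + 3
= 9 + 3 = 12

12


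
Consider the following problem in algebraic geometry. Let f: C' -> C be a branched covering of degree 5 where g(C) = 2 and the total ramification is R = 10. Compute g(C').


Riemann-Hurwitz formula: 2g' - 2 = d(2g - 2) + R
Given: d = 5, g = 2, R = 10
2g' - 2 = 5*(2*2 - 2) + 10
2g' - 2 = 5*2 + 10
2g' - 2 = 10 + 10 = 20
2g' = 22
g' = 11

11


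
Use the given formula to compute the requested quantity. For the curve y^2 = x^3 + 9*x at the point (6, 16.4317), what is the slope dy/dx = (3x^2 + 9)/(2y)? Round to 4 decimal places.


Using implicit differentiation of y^2 = x^3 + 9*x:
2y * dy/dx = 3x^2 + 9
dy/dx = (3x^2 + 9)/(2y)
Numerator: 3*6^2 + 9 = 117
Denominator: 2*16.4317 = 32.8634
dy/dx = 117/32.8634 = 3.5602

3.5602


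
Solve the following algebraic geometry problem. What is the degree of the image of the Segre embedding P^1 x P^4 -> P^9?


The degree of the Segre variety P^1 x P^4 is C(m+n, m).
= C(5, 1)
= 5

5


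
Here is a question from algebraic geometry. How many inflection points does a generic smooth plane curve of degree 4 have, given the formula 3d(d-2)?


For a general smooth plane curve C of degree d, the inflection points are
the intersection of C with its Hessian curve, which has degree 3(d-2).
By Bezout, the total intersection number is d * 3(d-2) = 4 * 6 = 24.
For a general curve every flex is ordinary, so each contributes
multiplicity 1 to C·Hess(C), and the number of distinct inflection
points is 3d(d-2).
Inflection points = 3*4*(4-2) = 3*4*2 = 24

24


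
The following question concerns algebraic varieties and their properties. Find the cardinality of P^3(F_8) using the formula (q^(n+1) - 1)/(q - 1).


P^3(F_8) has (q^(n+1) - 1)/(q - 1) points.
= 8^3 + 8^2 + 8^1 + 8^0
= 512 + 64 + 8 + 1
= 585

585


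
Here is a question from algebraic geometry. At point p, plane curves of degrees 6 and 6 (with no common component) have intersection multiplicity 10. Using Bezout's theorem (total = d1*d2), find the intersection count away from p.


By Bezout's theorem, the total intersection number is d1 * d2.
Total = 6 * 6 = 36
Intersection multiplicity at p = 10
Remaining intersections = 36 - 10 = 26

26


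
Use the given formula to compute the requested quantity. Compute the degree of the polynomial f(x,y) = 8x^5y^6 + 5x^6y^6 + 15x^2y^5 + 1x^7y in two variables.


Examine each term for its total degree (sum of exponents).
  Term '8x^5y^6' has total degree 5+6 = 11.
  Term '5x^6y^6' has total degree 6+6 = 12.
  Term '15x^2y^5' has total degree 2+5 = 7.
  Term '1x^7y' has total degree 7+1 = 8.
The maximum total degree among all terms is 12.

12


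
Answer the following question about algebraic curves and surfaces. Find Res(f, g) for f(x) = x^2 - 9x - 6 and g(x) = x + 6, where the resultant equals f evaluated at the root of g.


For Res(f, x - c), we evaluate f at x = c.
f(-6) = (-6)^2 - 9*(-6) - 6
= 36 + 54 - 6
= 90 - 6 = 84
Res(f, g) = 84

84


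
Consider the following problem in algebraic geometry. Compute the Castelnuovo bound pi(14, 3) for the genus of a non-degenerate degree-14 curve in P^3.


Castelnuovo's bound: write d - 1 = m(r-1) + epsilon with 0 <= epsilon < r-1.
d - 1 = 14 - 1 = 13
r - 1 = 3 - 1 = 2
13 = 6*2 + 1, so m = 6, epsilon = 1
pi(d, r) = m(m-1)(r-1)/2 + m*epsilon
= 6*5*2/2 + 6*1
= 60/2 + 6
= 30 + 6 = 36

36


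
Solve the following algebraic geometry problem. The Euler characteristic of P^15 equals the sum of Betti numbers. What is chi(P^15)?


The complex projective space P^15 has one cell in each even real dimension 0, 2, ..., 30.
The cohomology groups are H^{2k}(P^15) = Z for k = 0,...,15, and 0 otherwise.
Euler characteristic = sum of Betti numbers = 1 per even-dimensional cohomology group.
chi(P^15) = 15 + 1 = 16

16


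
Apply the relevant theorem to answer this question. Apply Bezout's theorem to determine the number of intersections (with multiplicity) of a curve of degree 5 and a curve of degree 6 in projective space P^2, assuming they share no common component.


Bezout's theorem states the intersection count equals the product of degrees.
Intersection count = 5 * 6 = 30

30


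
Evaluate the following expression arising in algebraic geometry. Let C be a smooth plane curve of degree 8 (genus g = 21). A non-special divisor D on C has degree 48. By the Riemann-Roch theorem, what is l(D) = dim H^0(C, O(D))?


First, compute the genus of a smooth plane curve of degree 8:
g = (d-1)(d-2)/2 = (8-1)(8-2)/2 = 21
For a non-special divisor D (i.e., h^1(D) = 0), Riemann-Roch gives:
l(D) = deg(D) - g + 1
Since deg(D) = 48 >= 2g - 1 = 41, D is non-special.
l(D) = 48 - 21 + 1 = 28

28


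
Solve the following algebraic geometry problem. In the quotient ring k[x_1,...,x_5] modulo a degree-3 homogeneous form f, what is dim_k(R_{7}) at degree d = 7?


For R = k[x_1,...,x_n]/(f) with f homogeneous of degree e:
The Hilbert series is (1 - t^e)/(1 - t)^n.
So h(d) = C(d+n-1, n-1) - C(d-e+n-1, n-1) for d >= e.
With n=5, e=3, d=7:
C(7+5-1, 5-1) = C(11, 4) = 330
C(7-3+5-1, 5-1) = C(8, 4) = 70
h(7) = 330 - 70 = 260

260


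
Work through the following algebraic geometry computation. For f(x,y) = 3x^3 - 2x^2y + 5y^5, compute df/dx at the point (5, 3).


df/dx = 3*3*x^2 + 2*(-2)*x^1*y
At (5,3): 3*3*5^2 + 2*(-2)*5^1*3
= 225 - 60
= 165

165


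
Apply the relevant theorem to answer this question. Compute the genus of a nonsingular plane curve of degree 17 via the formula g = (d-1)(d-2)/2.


Using the genus formula for smooth plane curves:
g = (d-1)(d-2)/2
g = (17-1)(17-2)/2
g = 16*15/2
g = 240/2 = 120

120


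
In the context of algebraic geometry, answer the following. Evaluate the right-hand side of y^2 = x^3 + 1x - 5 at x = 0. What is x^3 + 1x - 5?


Compute x^3 + 1x - 5 at x = 0:
x^3 = 0^3 = 0
1*x = 1*0 = 0
Sum: 0 + 0 - 5 = -5

-5


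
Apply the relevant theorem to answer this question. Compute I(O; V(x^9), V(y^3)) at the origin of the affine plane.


The intersection multiplicity of V(x^a) and V(y^b) at the origin is:
I(O; V(x^9), V(y^3)) = dim_k(k[x,y]/(x^9, y^3))
A basis for k[x,y]/(x^9, y^3) is the set of monomials x^i * y^j
where 0 <= i < 9 and 0 <= j < 3.
The number of such monomials is 9 * 3 = 27

27


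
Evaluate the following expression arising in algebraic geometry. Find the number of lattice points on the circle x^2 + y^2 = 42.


Systematically check integer values of x where x^2 <= 42.
For each valid x, check if 42 - x^2 is a perfect square.
Total integer solutions found: 0

0


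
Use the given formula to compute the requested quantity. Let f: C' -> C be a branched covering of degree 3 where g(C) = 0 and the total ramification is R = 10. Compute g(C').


Riemann-Hurwitz formula: 2g' - 2 = d(2g - 2) + R
Given: d = 3, g = 0, R = 10
2g' - 2 = 3*(2*0 - 2) + 10
2g' - 2 = 3*(-2) + 10
2g' - 2 = -6 + 10 = 4
2g' = 6
g' = 3

3


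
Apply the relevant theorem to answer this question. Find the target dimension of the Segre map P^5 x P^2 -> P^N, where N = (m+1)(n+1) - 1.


The Segre embedding maps P^m x P^n into P^N via
all products of coordinates from each factor.
N = (m+1)(n+1) - 1
N = (5+1)(2+1) - 1
N = 6*3 - 1
N = 18 - 1 = 17

17


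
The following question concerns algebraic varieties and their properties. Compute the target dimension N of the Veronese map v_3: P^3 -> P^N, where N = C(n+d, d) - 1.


The Veronese embedding v_d: P^n -> P^N maps each point to all
degree-d monomials in n+1 homogeneous coordinates.
N = C(n+d, d) - 1
N = C(3+3, 3) - 1
N = C(6, 3) - 1
C(6, 3) = 20
N = 20 - 1 = 19

19


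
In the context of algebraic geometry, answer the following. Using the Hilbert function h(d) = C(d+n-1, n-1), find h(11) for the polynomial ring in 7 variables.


The Hilbert function for the polynomial ring in 7 variables is:
h(d) = C(d+n-1, n-1)
h(11) = C(11+7-1, 7-1) = C(17, 6)
= 17! / (6! * 11!)
= 12376

12376


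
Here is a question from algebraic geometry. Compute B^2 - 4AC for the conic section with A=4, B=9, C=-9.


The discriminant of a conic Ax^2 + Bxy + Cy^2 + ... = 0 is B^2 - 4AC.
B^2 = 9^2 = 81
4AC = 4*4*(-9) = -144
Discriminant = 81 + 144 = 225

225


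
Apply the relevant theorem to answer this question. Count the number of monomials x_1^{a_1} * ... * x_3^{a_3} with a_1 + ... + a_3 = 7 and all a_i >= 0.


The number of degree-7 monomials in 3 variables is C(d+n-1, n-1).
= C(7+3-1, 3-1) = C(9, 2)
= 36

36


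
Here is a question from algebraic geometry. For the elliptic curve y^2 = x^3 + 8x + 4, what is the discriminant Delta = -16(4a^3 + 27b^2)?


Compute each component:
4a^3 = 4*8^3 = 4*512 = 2048
27b^2 = 27*4^2 = 27*16 = 432
4a^3 + 27b^2 = 2048 + 432 = 2480
Delta = -16*2480 = -39680

-39680


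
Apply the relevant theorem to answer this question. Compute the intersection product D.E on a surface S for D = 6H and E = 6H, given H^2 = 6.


Using bilinearity of the intersection pairing on a surface S:
(aH).(bH) = ab * (H.H)
We have H^2 = 6.
D.E = (6H).(6H) = 6*6*6
= 36*6
= 216

216


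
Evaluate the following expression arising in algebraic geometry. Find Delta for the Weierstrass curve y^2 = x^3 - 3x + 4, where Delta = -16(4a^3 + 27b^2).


Compute each component:
4a^3 = 4*(-3)^3 = 4*(-27) = -108
27b^2 = 27*4^2 = 27*16 = 432
4a^3 + 27b^2 = -108 + 432 = 324
Delta = -16*324 = -5184

-5184


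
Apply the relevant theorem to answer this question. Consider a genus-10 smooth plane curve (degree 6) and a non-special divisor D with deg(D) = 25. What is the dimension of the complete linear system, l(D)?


First, compute the genus of a smooth plane curve of degree 6:
g = (d-1)(d-2)/2 = (6-1)(6-2)/2 = 10
For a non-special divisor D (i.e., h^1(D) = 0), Riemann-Roch gives:
l(D) = deg(D) - g + 1
Since deg(D) = 25 >= 2g - 1 = 19, D is non-special.
l(D) = 25 - 10 + 1 = 16

16


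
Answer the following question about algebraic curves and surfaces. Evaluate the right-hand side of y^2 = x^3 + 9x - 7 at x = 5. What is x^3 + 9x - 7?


Compute x^3 + 9x - 7 at x = 5:
x^3 = 5^3 = 125
9*x = 9*5 = 45
Sum: 125 + 45 - 7 = 163

163


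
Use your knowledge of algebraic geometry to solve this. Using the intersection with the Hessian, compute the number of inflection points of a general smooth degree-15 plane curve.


For a general smooth plane curve C of degree d, the inflection points are
the intersection of C with its Hessian curve, which has degree 3(d-2).
By Bezout, the total intersection number is d * 3(d-2) = 15 * 39 = 585.
For a general curve every flex is ordinary, so each contributes
multiplicity 1 to C·Hess(C), and the number of distinct inflection
points is 3d(d-2).
Inflection points = 3*15*(15-2) = 3*15*13 = 585

585


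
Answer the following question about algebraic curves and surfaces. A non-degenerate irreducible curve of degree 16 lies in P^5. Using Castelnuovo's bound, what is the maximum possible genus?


Castelnuovo's bound: write d - 1 = m(r-1) + epsilon with 0 <= epsilon < r-1.
d - 1 = 16 - 1 = 15
r - 1 = 5 - 1 = 4
15 = 3*4 + 3, so m = 3, epsilon = 3
pi(d, r) = m(m-1)(r-1)/2 + m*epsilon
= 3*2*4/2 + 3*3
= 24/2 + 9
= 12 + 9 = 21

21


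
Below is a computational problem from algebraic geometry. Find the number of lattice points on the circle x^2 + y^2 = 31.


Systematically check integer values of x where x^2 <= 31.
For each valid x, check if 31 - x^2 is a perfect square.
Total integer solutions found: 0

0


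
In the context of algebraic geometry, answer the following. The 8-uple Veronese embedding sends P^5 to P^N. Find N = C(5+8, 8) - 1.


The Veronese embedding v_d: P^n -> P^N maps each point to all
degree-d monomials in n+1 homogeneous coordinates.
N = C(n+d, d) - 1
N = C(5+8, 8) - 1
N = C(13, 8) - 1
C(13, 8) = 1287
N = 1287 - 1 = 1286

1286


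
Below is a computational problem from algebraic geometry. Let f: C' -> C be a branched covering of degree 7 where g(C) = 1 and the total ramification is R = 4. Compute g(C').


Riemann-Hurwitz formula: 2g' - 2 = d(2g - 2) + R
Given: d = 7, g = 1, R = 4
2g' - 2 = 7*(2*1 - 2) + 4
2g' - 2 = 7*0 + 4
2g' - 2 = 0 + 4 = 4
2g' = 6
g' = 3

3


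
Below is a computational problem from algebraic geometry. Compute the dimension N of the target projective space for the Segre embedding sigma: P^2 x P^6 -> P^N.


The Segre embedding maps P^m x P^n into P^N via
all products of coordinates from each factor.
N = (m+1)(n+1) - 1
N = (2+1)(6+1) - 1
N = 3*7 - 1
N = 21 - 1 = 20

20


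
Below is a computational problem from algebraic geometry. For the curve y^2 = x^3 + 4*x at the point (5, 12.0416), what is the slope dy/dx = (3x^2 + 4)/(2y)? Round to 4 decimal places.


Using implicit differentiation of y^2 = x^3 + 4*x:
2y * dy/dx = 3x^2 + 4
dy/dx = (3x^2 + 4)/(2y)
Numerator: 3*5^2 + 4 = 79
Denominator: 2*12.0416 = 24.0832
dy/dx = 79/24.0832 = 3.2803

3.2803


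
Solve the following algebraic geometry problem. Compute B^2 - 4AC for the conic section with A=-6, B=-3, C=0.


The discriminant of a conic Ax^2 + Bxy + Cy^2 + ... = 0 is B^2 - 4AC.
B^2 = (-3)^2 = 9
4AC = 4*(-6)*0 = 0
Discriminant = 9 + 0 = 9

9


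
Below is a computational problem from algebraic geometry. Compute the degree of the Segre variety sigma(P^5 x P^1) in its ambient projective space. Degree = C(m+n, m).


The degree of the Segre variety P^5 x P^1 is C(m+n, m).
= C(6, 5)
= 6

6


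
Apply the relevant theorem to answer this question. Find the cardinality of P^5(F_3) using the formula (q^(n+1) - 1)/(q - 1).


P^5(F_3) has (q^(n+1) - 1)/(q - 1) points.
= 3^5 + 3^4 + 3^3 + 3^2 + 3^1 + 3^0
= 243 + 81 + 27 + 9 + 3 + 1
= 364

364


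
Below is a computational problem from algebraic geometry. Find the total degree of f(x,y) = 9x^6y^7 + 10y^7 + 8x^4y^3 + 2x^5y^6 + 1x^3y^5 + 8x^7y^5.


Examine each term for its total degree (sum of exponents).
  Term '9x^6y^7' has total degree 6+7 = 13.
  Term '10y^7' has total degree 0+7 = 7.
  Term '8x^4y^3' has total degree 4+3 = 7.
  Term '2x^5y^6' has total degree 5+6 = 11.
  Term '1x^3y^5' has total degree 3+5 = 8.
  Term '8x^7y^5' has total degree 7+5 = 12.
The maximum total degree among all terms is 13.

13


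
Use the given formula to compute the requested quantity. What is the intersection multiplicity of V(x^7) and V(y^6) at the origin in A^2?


The intersection multiplicity of V(x^a) and V(y^b) at the origin is:
I(O; V(x^7), V(y^6)) = dim_k(k[x,y]/(x^7, y^6))
A basis for k[x,y]/(x^7, y^6) is the set of monomials x^i * y^j
where 0 <= i < 7 and 0 <= j < 6.
The number of such monomials is 7 * 6 = 42

42


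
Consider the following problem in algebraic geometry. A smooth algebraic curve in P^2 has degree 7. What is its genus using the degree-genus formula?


Using the genus formula for smooth plane curves:
g = (d-1)(d-2)/2
g = (7-1)(7-2)/2
g = 6*5/2
g = 30/2 = 15

15


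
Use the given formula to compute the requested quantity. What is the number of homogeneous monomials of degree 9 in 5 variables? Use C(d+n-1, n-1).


The number of degree-9 monomials in 5 variables is C(d+n-1, n-1).
= C(9+5-1, 5-1) = C(13, 4)
= 715

715


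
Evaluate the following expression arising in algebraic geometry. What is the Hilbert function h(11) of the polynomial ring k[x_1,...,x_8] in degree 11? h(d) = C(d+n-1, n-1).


The Hilbert function for the polynomial ring in 8 variables is:
h(d) = C(d+n-1, n-1)
h(11) = C(11+8-1, 8-1) = C(18, 7)
= 18! / (7! * 11!)
= 31824

31824


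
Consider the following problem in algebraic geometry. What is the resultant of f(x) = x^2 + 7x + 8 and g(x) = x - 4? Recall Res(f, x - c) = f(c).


For Res(f, x - c), we evaluate f at x = c.
f(4) = 4^2 + 7*4 + 8
= 16 + 28 + 8
= 44 + 8 = 52
Res(f, g) = 52

52


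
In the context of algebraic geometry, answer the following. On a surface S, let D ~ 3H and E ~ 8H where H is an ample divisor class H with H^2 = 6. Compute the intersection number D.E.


Using bilinearity of the intersection pairing on a surface S:
(aH).(bH) = ab * (H.H)
We have H^2 = 6.
D.E = (3H).(8H) = 3*8*6
= 24*6
= 144

144


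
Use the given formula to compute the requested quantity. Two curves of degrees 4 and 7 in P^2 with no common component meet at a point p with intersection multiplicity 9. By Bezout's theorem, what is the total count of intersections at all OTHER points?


By Bezout's theorem, the total intersection number is d1 * d2.
Total = 4 * 7 = 28
Intersection multiplicity at p = 9
Remaining intersections = 28 - 9 = 19

19


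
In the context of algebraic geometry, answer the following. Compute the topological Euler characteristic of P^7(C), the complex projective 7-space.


The complex projective space P^7 has one cell in each even real dimension 0, 2, ..., 14.
The cohomology groups are H^{2k}(P^7) = Z for k = 0,...,7, and 0 otherwise.
Euler characteristic = sum of Betti numbers = 1 per even-dimensional cohomology group.
chi(P^7) = 7 + 1 = 8

8


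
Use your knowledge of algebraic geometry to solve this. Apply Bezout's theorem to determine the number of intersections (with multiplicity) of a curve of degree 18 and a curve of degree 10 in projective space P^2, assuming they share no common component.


Bezout's theorem states the intersection count equals the product of degrees.
Intersection count = 18 * 10 = 180

180


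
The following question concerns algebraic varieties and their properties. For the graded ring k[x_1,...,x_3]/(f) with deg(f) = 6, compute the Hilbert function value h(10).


For R = k[x_1,...,x_n]/(f) with f homogeneous of degree e:
The Hilbert series is (1 - t^e)/(1 - t)^n.
So h(d) = C(d+n-1, n-1) - C(d-e+n-1, n-1) for d >= e.
With n=3, e=6, d=10:
C(10+3-1, 3-1) = C(12, 2) = 66
C(10-6+3-1, 3-1) = C(6, 2) = 15
h(10) = 66 - 15 = 51

51


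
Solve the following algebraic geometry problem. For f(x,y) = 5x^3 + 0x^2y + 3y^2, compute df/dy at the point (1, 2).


df/dy = 0*x^2 + 2*3*y^1
At (1,2): 0*1^2 + 2*3*2^1
= 0 + 12
= 12

12


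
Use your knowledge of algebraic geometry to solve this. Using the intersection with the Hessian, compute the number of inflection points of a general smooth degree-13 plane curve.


For a general smooth plane curve C of degree d, the inflection points are
the intersection of C with its Hessian curve, which has degree 3(d-2).
By Bezout, the total intersection number is d * 3(d-2) = 13 * 33 = 429.
For a general curve every flex is ordinary, so each contributes
multiplicity 1 to C·Hess(C), and the number of distinct inflection
points is 3d(d-2).
Inflection points = 3*13*(13-2) = 3*13*11 = 429

429


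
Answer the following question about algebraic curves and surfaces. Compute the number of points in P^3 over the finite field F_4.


P^3(F_4) has (q^(n+1) - 1)/(q - 1) points.
= 4^3 + 4^2 + 4^1 + 4^0
= 64 + 16 + 4 + 1
= 85

85


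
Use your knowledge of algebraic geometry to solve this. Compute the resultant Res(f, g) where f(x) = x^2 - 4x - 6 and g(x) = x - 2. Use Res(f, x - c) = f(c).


For Res(f, x - c), we evaluate f at x = c.
f(2) = 2^2 - 4*2 - 6
= 4 - 8 - 6
= -4 - 6 = -10
Res(f, g) = -10

-10


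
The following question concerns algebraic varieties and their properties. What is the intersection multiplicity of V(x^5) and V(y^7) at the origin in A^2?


The intersection multiplicity of V(x^a) and V(y^b) at the origin is:
I(O; V(x^5), V(y^7)) = dim_k(k[x,y]/(x^5, y^7))
A basis for k[x,y]/(x^5, y^7) is the set of monomials x^i * y^j
where 0 <= i < 5 and 0 <= j < 7.
The number of such monomials is 5 * 7 = 35

35


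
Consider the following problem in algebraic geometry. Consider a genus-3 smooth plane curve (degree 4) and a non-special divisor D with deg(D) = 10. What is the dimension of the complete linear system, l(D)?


First, compute the genus of a smooth plane curve of degree 4:
g = (d-1)(d-2)/2 = (4-1)(4-2)/2 = 3
For a non-special divisor D (i.e., h^1(D) = 0), Riemann-Roch gives:
l(D) = deg(D) - g + 1
Since deg(D) = 10 >= 2g - 1 = 5, D is non-special.
l(D) = 10 - 3 + 1 = 8

8
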